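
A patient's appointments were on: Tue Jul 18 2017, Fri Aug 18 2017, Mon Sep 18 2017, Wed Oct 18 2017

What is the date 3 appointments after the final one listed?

The day-of-month is always 18 (31, 31, 30 days between events).
So this recurs on the 18th of each month.
Next: November 2017 → Sat Nov 18 2017.
December 2017: Mon Dec 18 2017.
Next: January 2018 → Thu Jan 18 2018.

Thu Jan 18 2018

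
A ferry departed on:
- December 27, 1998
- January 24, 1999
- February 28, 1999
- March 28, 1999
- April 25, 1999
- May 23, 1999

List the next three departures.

June 27, 1999; July 25, 1999; August 22, 1999

All dates are Sundays, 28, 35, 28, 28, 28 days apart.
Specifically, the 4th Sunday of each month.
4th Sunday of June 1999: June 27, 1999.
July 1999 — 4th Sunday is July 25, 1999.
4th Sunday of August 1999: August 22, 1999.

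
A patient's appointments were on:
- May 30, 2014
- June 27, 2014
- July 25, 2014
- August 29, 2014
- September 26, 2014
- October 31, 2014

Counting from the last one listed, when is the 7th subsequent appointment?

May 29, 2015

All Fridays; the gaps (28, 28, 35, 28, 35) vary with month length.
This is the last Friday of each month.
Last Friday of November 2014: November 28, 2014.
Last Friday of December 2014: December 26, 2014.
January 2015 ends with Friday January 30, 2015.
Last Friday of February 2015: February 27, 2015.
March 2015 ends with Friday March 27, 2015.
Last Friday of April 2015: April 24, 2015.
May 2015 ends with Friday May 29, 2015.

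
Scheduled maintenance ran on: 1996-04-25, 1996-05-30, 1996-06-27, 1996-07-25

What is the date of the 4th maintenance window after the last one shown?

1996-11-28

All Thursdays; the gaps (35, 28, 28) vary with month length.
This is the last Thursday of each month.
Last Thursday of August 1996: 1996-08-29.
September 1996 ends with Thursday 1996-09-26.
October 1996 ends with Thursday 1996-10-31.
November 1996 ends with Thursday 1996-11-28.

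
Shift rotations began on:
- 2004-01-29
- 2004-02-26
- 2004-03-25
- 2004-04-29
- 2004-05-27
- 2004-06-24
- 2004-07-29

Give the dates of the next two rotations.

Every date is a Thursday; gaps 28, 28, 35, 28, 28, 35 days.
Each is the last Thursday of its month (at least one falls on the 29th or later, ruling out '4th Thursday').
Last Thursday of August 2004: 2004-08-26.
September 2004 ends with Thursday 2004-09-30.

2004-08-26, 2004-09-30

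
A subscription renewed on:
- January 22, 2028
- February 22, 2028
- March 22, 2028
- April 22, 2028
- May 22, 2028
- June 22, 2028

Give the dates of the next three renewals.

July 22, 2028; August 22, 2028; September 22, 2028

The day-of-month is always 22 (31, 29, 31, 30, 31 days between events).
So this recurs on the 22nd of each month.
July 2028: July 22, 2028.
Next: August 2028 → August 22, 2028.
September 2028: September 22, 2028.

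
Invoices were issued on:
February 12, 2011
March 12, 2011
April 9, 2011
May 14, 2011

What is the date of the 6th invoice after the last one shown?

Gaps: 28, 28, 35 days — a mix of 28 and 35. Every date is a Saturday.
Each is the 2nd Saturday of its month.
June 2011 — 2nd Saturday is June 11, 2011.
2nd Saturday of July 2011: July 9, 2011.
2nd Saturday of August 2011: August 13, 2011.
September 2011 — 2nd Saturday is September 10, 2011.
2nd Saturday of October 2011: October 8, 2011.
November 2011 — 2nd Saturday is November 12, 2011.

November 12, 2011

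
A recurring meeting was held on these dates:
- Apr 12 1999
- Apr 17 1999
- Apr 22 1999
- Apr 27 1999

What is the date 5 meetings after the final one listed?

Gaps between consecutive events: 5, 5, 5 days — a constant 5-day interval.
Apr 27 1999 + 5 days = May 2 1999.
May 2 1999 + 5 days = May 7 1999.
May 7 1999 + 5 days = May 12 1999.
May 12 1999 + 5 days = May 17 1999.
May 17 1999 + 5 days = May 22 1999.

May 22 1999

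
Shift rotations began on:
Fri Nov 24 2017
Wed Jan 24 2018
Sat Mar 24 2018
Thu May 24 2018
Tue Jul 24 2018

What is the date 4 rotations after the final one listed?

Sun Mar 24 2019

Gaps: 61, 59, 61, 61 days — not constant. Every event is on the 24th of the month.
Pattern: the 24th of every 2 months.
September 2018: Mon Sep 24 2018.
November 2018: Sat Nov 24 2018.
January 2019: Thu Jan 24 2019.
March 2019: Sun Mar 24 2019.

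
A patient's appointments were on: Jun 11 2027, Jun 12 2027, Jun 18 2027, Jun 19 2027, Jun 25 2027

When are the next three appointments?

The gap pattern 1, 6, 1, 6 repeats every 2 events.
These are the Fridays and Saturdays of each week.
The following Saturday is Jun 26 2027.
Next Friday: Jul 2 2027.
Next Saturday: Jul 3 2027.

Jun 26 2027, Jul 2 2027, Jul 3 2027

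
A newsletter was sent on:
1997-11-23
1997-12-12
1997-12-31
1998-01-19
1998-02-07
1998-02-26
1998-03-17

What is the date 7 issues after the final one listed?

1998-07-28

Every event comes 19 days after the last (19, 19, 19, 19, 19, 19).
1998-03-17 + 19 days = 1998-04-05.
1998-04-05 + 19 days = 1998-04-24.
1998-04-24 + 19 days = 1998-05-13.
1998-05-13 + 19 days = 1998-06-01.
1998-06-01 + 19 days = 1998-06-20.
1998-06-20 + 19 days = 1998-07-09.
1998-07-09 + 19 days = 1998-07-28.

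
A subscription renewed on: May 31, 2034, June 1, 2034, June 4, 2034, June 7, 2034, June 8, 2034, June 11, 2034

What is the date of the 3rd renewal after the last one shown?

Gaps: 1, 3, 3, 1, 3 days — not constant, but cyclic with period 3.
The events fall on every Wednesday, Thursday and Sunday.
The following Wednesday is June 14, 2034.
Next Thursday: June 15, 2034.
Next Sunday: June 18, 2034.

June 18, 2034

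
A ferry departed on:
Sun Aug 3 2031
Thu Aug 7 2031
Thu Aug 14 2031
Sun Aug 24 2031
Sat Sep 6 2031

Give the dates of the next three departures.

Gaps: 4, 7, 10, 13 days — each gap is 3 larger than the previous one.
Next gap: 16 days. Sat Sep 6 2031 + 16 days = Mon Sep 22 2031.
Next gap: 19 days. Mon Sep 22 2031 + 19 days = Sat Oct 11 2031.
Next gap: 22 days. Sat Oct 11 2031 + 22 days = Sun Nov 2 2031.

Mon Sep 22 2031, Sat Oct 11 2031, Sun Nov 2 2031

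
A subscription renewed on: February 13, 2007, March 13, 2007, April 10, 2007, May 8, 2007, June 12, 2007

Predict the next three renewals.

July 10, 2007; August 14, 2007; September 11, 2007

All dates are Tuesdays, 28, 28, 28, 35 days apart.
Specifically, the 2nd Tuesday of each month.
July 2007 — 2nd Tuesday is July 10, 2007.
2nd Tuesday of August 2007: August 14, 2007.
September 2007 — 2nd Tuesday is September 11, 2007.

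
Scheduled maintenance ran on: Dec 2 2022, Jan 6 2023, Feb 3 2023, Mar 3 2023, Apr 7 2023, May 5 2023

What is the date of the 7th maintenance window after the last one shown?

Dec 1 2023

Gaps: 35, 28, 28, 35, 28 days — a mix of 28 and 35. Every date is a Friday.
Each is the 1st Friday of its month.
June 2023 — 1st Friday is Jun 2 2023.
1st Friday of July 2023: Jul 7 2023.
August 2023 — 1st Friday is Aug 4 2023.
September 2023 — 1st Friday is Sep 1 2023.
1st Friday of October 2023: Oct 6 2023.
November 2023 — 1st Friday is Nov 3 2023.
December 2023 — 1st Friday is Dec 1 2023.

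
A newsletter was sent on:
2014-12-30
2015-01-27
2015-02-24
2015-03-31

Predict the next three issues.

These are Tuesdays with 28, 28, 35-day gaps.
Each is the final Tuesday of its month — 2014-12-30 is past the 28th, so '4th Tuesday' doesn't fit.
April 2015 ends with Tuesday 2015-04-28.
Last Tuesday of May 2015: 2015-05-26.
June 2015 ends with Tuesday 2015-06-30.

2015-04-28, 2015-05-26, 2015-06-30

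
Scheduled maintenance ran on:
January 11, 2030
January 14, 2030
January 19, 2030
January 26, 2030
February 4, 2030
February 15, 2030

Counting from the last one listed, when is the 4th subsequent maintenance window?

Gaps: 3, 5, 7, 9, 11 days — each gap is 2 larger than the previous one.
Next gap: 13 days. February 15, 2030 + 13 days = February 28, 2030.
Next gap: 15 days. February 28, 2030 + 15 days = March 15, 2030.
Next gap: 17 days. March 15, 2030 + 17 days = April 1, 2030.
Next gap: 19 days. April 1, 2030 + 19 days = April 20, 2030.

April 20, 2030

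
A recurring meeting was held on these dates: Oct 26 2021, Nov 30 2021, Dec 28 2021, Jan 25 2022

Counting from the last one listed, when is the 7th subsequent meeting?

All Tuesdays; the gaps (35, 28, 28) vary with month length.
This is the last Tuesday of each month.
Last Tuesday of February 2022: Feb 22 2022.
Last Tuesday of March 2022: Mar 29 2022.
April 2022 ends with Tuesday Apr 26 2022.
May 2022 ends with Tuesday May 31 2022.
Last Tuesday of June 2022: Jun 28 2022.
July 2022 ends with Tuesday Jul 26 2022.
August 2022 ends with Tuesday Aug 30 2022.

Aug 30 2022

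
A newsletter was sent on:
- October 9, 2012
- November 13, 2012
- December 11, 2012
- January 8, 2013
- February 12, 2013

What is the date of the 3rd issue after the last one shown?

Gaps: 35, 28, 28, 35 days — a mix of 28 and 35. Every date is a Tuesday.
Each is the 2nd Tuesday of its month.
March 2013 — 2nd Tuesday is March 12, 2013.
April 2013 — 2nd Tuesday is April 9, 2013.
May 2013 — 2nd Tuesday is May 14, 2013.

May 14, 2013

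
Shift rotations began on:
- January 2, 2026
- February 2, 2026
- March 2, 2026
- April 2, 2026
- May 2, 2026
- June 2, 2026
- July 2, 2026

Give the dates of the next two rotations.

August 2, 2026; September 2, 2026

Gaps: 31, 28, 31, 30, 31, 30 days — not constant. Every event is on the 2nd of the month.
Pattern: the 2nd of each month.
Next: August 2026 → August 2, 2026.
September 2026: September 2, 2026.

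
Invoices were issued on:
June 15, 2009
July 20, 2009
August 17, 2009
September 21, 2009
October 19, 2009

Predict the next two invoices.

November 16, 2009; December 21, 2009

These are Mondays at 28- or 35-day spacing (35, 28, 35, 28).
The pattern: 3rd Monday of the month.
3rd Monday of November 2009: November 16, 2009.
3rd Monday of December 2009: December 21, 2009.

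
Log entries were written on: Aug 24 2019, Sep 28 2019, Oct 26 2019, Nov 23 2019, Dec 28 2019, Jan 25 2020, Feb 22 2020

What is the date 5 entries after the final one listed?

Jul 25 2020

These are Saturdays at 28- or 35-day spacing (35, 28, 28, 35, 28, 28).
The pattern: 4th Saturday of the month.
March 2020 — 4th Saturday is Mar 28 2020.
4th Saturday of April 2020: Apr 25 2020.
May 2020 — 4th Saturday is May 23 2020.
June 2020 — 4th Saturday is Jun 27 2020.
July 2020 — 4th Saturday is Jul 25 2020.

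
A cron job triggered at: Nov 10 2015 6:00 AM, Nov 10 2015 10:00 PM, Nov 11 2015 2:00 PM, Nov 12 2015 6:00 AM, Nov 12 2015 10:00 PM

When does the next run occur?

Spacing: 16, 16, 16, 16 h — constant 16 h.
Nov 12 2015 10:00 PM + 16 h = Nov 13 2015 2:00 PM.

Nov 13 2015 2:00 PM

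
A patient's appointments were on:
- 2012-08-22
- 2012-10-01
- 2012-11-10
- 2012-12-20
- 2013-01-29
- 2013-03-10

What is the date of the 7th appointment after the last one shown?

2013-12-15

The spacing is 40, 40, 40, 40, 40 days — always 40 days.
2013-03-10 + 40 days = 2013-04-19.
2013-04-19 + 40 days = 2013-05-29.
2013-05-29 + 40 days = 2013-07-08.
2013-07-08 + 40 days = 2013-08-17.
2013-08-17 + 40 days = 2013-09-26.
2013-09-26 + 40 days = 2013-11-05.
2013-11-05 + 40 days = 2013-12-15.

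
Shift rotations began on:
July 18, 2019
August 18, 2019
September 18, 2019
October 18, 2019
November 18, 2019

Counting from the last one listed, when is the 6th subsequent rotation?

May 18, 2020

The day-of-month is always 18 (31, 31, 30, 31 days between events).
So this recurs on the 18th of each month.
Next: December 2019 → December 18, 2019.
Next: January 2020 → January 18, 2020.
February 2020: February 18, 2020.
Next: March 2020 → March 18, 2020.
April 2020: April 18, 2020.
May 2020: May 18, 2020.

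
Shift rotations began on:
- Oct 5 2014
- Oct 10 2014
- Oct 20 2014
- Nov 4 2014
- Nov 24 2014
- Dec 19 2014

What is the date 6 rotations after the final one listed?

Gaps: 5, 10, 15, 20, 25 days — each gap is 5 larger than the previous one.
Next gap: 30 days. Dec 19 2014 + 30 days = Jan 18 2015.
Next gap: 35 days. Jan 18 2015 + 35 days = Feb 22 2015.
Next gap: 40 days. Feb 22 2015 + 40 days = Apr 3 2015.
Next gap: 45 days. Apr 3 2015 + 45 days = May 18 2015.
Next gap: 50 days. May 18 2015 + 50 days = Jul 7 2015.
Next gap: 55 days. Jul 7 2015 + 55 days = Aug 31 2015.

Aug 31 2015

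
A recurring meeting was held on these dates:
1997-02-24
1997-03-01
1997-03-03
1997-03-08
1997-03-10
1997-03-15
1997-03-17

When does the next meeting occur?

Gaps: 5, 2, 5, 2, 5, 2 days — not constant, but cyclic with period 2.
The events fall on every Monday and Saturday.
The following Saturday is 1997-03-22.

1997-03-22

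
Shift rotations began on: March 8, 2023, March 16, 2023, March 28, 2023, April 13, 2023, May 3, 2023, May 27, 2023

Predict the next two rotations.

Intervals are 8, 12, 16, 20, 24 days — an arithmetic progression with common difference 4.
Next gap: 28 days. May 27, 2023 + 28 days = June 24, 2023.
Next gap: 32 days. June 24, 2023 + 32 days = July 26, 2023.

June 24, 2023; July 26, 2023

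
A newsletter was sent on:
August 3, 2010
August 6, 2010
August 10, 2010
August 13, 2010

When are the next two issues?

August 17, 2010; August 20, 2010

Gaps: 3, 4, 3 days — not constant, but cyclic with period 2.
The events fall on every Tuesday and Friday.
Next Tuesday: August 17, 2010.
Next Friday: August 20, 2010.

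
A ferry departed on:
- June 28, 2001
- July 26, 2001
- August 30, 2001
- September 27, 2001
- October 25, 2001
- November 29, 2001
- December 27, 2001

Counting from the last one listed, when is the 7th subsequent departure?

July 25, 2002

All Thursdays; the gaps (28, 35, 28, 28, 35, 28) vary with month length.
This is the last Thursday of each month.
January 2002 ends with Thursday January 31, 2002.
Last Thursday of February 2002: February 28, 2002.
Last Thursday of March 2002: March 28, 2002.
April 2002 ends with Thursday April 25, 2002.
May 2002 ends with Thursday May 30, 2002.
Last Thursday of June 2002: June 27, 2002.
Last Thursday of July 2002: July 25, 2002.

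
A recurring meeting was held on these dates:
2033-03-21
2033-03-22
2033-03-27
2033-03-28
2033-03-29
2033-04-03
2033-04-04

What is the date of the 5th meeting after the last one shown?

2033-04-17

The gap pattern 1, 5, 1, 1, 5, 1 repeats every 3 events.
These are the Mondays, Tuesdays and Sundays of each week.
The following Tuesday is 2033-04-05.
Next Sunday: 2033-04-10.
The following Monday is 2033-04-11.
The following Tuesday is 2033-04-12.
The following Sunday is 2033-04-17.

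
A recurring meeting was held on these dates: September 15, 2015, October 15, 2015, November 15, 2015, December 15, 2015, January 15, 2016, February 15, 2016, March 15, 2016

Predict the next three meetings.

The day-of-month is always 15 (30, 31, 30, 31, 31, 29 days between events).
So this recurs on the 15th of each month.
Next: April 2016 → April 15, 2016.
May 2016: May 15, 2016.
Next: June 2016 → June 15, 2016.

April 15, 2016; May 15, 2016; June 15, 2016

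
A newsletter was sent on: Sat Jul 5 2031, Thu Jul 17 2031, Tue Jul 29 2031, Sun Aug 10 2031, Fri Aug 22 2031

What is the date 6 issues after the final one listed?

Gaps between consecutive events: 12, 12, 12, 12 days — a constant 12-day interval.
Fri Aug 22 2031 + 12 days = Wed Sep 3 2031.
Wed Sep 3 2031 + 12 days = Mon Sep 15 2031.
Mon Sep 15 2031 + 12 days = Sat Sep 27 2031.
Sat Sep 27 2031 + 12 days = Thu Oct 9 2031.
Thu Oct 9 2031 + 12 days = Tue Oct 21 2031.
Tue Oct 21 2031 + 12 days = Sun Nov 2 2031.

Sun Nov 2 2031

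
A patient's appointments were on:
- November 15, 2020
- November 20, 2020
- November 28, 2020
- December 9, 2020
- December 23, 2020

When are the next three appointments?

The spacing grows by 3 each time: 5, 8, 11, 14 days.
Next gap: 17 days. December 23, 2020 + 17 days = January 9, 2021.
Next gap: 20 days. January 9, 2021 + 20 days = January 29, 2021.
Next gap: 23 days. January 29, 2021 + 23 days = February 21, 2021.

January 9, 2021; January 29, 2021; February 21, 2021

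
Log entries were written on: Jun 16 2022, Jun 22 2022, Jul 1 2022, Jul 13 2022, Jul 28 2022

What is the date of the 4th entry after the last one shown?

Oct 26 2022

Gaps: 6, 9, 12, 15 days — each gap is 3 larger than the previous one.
Next gap: 18 days. Jul 28 2022 + 18 days = Aug 15 2022.
Next gap: 21 days. Aug 15 2022 + 21 days = Sep 5 2022.
Next gap: 24 days. Sep 5 2022 + 24 days = Sep 29 2022.
Next gap: 27 days. Sep 29 2022 + 27 days = Oct 26 2022.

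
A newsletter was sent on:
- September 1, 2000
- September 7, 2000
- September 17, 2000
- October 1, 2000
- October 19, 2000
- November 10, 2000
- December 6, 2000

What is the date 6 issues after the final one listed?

Gaps: 6, 10, 14, 18, 22, 26 days — each gap is 4 larger than the previous one.
Next gap: 30 days. December 6, 2000 + 30 days = January 5, 2001.
Next gap: 34 days. January 5, 2001 + 34 days = February 8, 2001.
Next gap: 38 days. February 8, 2001 + 38 days = March 18, 2001.
Next gap: 42 days. March 18, 2001 + 42 days = April 29, 2001.
Next gap: 46 days. April 29, 2001 + 46 days = June 14, 2001.
Next gap: 50 days. June 14, 2001 + 50 days = August 3, 2001.

August 3, 2001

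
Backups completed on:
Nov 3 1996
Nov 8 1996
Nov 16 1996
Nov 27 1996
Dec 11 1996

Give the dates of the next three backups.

Gaps: 5, 8, 11, 14 days — each gap is 3 larger than the previous one.
Next gap: 17 days. Dec 11 1996 + 17 days = Dec 28 1996.
Next gap: 20 days. Dec 28 1996 + 20 days = Jan 17 1997.
Next gap: 23 days. Jan 17 1997 + 23 days = Feb 9 1997.

Dec 28 1996, Jan 17 1997, Feb 9 1997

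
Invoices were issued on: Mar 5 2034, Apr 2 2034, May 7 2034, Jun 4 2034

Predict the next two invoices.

Gaps: 28, 35, 28 days — a mix of 28 and 35. Every date is a Sunday.
Each is the 1st Sunday of its month.
1st Sunday of July 2034: Jul 2 2034.
1st Sunday of August 2034: Aug 6 2034.

Jul 2 2034, Aug 6 2034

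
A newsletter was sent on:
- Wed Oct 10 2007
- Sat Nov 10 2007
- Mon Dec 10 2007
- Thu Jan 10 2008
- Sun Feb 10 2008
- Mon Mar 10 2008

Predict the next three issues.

Each date is the 10th; the gaps (31, 30, 31, 31, 29) track the month lengths.
The rule is the 10th of each month.
April 2008: Thu Apr 10 2008.
Next: May 2008 → Sat May 10 2008.
Next: June 2008 → Tue Jun 10 2008.

Thu Apr 10 2008, Sat May 10 2008, Tue Jun 10 2008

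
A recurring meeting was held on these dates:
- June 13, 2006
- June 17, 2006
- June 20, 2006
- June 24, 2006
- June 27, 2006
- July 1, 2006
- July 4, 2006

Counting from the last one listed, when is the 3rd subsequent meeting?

Gaps: 4, 3, 4, 3, 4, 3 days — not constant, but cyclic with period 2.
The events fall on every Tuesday and Saturday.
The following Saturday is July 8, 2006.
The following Tuesday is July 11, 2006.
Next Saturday: July 15, 2006.

July 15, 2006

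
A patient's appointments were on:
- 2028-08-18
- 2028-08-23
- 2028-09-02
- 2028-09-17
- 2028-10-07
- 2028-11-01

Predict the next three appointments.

2028-12-01, 2029-01-05, 2029-02-14

Intervals are 5, 10, 15, 20, 25 days — an arithmetic progression with common difference 5.
Next gap: 30 days. 2028-11-01 + 30 days = 2028-12-01.
Next gap: 35 days. 2028-12-01 + 35 days = 2029-01-05.
Next gap: 40 days. 2029-01-05 + 40 days = 2029-02-14.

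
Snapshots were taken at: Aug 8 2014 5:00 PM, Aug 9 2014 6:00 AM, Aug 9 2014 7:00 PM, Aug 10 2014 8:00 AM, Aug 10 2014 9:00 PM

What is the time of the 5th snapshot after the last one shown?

Spacing: 13, 13, 13, 13 h — constant 13 h.
Aug 10 2014 9:00 PM + 13 h = Aug 11 2014 10:00 AM.
Aug 11 2014 10:00 AM + 13 h = Aug 11 2014 11:00 PM.
Aug 11 2014 11:00 PM + 13 h = Aug 12 2014 12:00 PM.
Aug 12 2014 12:00 PM + 13 h = Aug 13 2014 1:00 AM.
Aug 13 2014 1:00 AM + 13 h = Aug 13 2014 2:00 PM.

Aug 13 2014 2:00 PM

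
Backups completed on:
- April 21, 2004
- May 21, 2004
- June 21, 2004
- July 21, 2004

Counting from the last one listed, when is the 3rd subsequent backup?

October 21, 2004

Each date is the 21st; the gaps (30, 31, 30) track the month lengths.
The rule is the 21st of each month.
Next: August 2004 → August 21, 2004.
September 2004: September 21, 2004.
Next: October 2004 → October 21, 2004.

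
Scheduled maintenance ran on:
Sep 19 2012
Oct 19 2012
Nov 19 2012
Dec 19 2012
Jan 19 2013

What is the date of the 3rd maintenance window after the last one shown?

Apr 19 2013

The day-of-month is always 19 (30, 31, 30, 31 days between events).
So this recurs on the 19th of each month.
Next: February 2013 → Feb 19 2013.
March 2013: Mar 19 2013.
Next: April 2013 → Apr 19 2013.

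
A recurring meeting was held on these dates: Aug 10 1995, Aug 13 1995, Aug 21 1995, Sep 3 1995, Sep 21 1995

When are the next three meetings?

Oct 14 1995, Nov 11 1995, Dec 14 1995

The spacing grows by 5 each time: 3, 8, 13, 18 days.
Next gap: 23 days. Sep 21 1995 + 23 days = Oct 14 1995.
Next gap: 28 days. Oct 14 1995 + 28 days = Nov 11 1995.
Next gap: 33 days. Nov 11 1995 + 33 days = Dec 14 1995.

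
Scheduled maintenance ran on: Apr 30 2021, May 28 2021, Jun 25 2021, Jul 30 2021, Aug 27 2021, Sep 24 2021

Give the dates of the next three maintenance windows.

All Fridays; the gaps (28, 28, 35, 28, 28) vary with month length.
This is the last Friday of each month.
Last Friday of October 2021: Oct 29 2021.
November 2021 ends with Friday Nov 26 2021.
Last Friday of December 2021: Dec 31 2021.

Oct 29 2021, Nov 26 2021, Dec 31 2021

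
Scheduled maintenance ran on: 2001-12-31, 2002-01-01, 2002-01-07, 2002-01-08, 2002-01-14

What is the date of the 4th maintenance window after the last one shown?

Gaps: 1, 6, 1, 6 days — not constant, but cyclic with period 2.
The events fall on every Monday and Tuesday.
Next Tuesday: 2002-01-15.
Next Monday: 2002-01-21.
Next Tuesday: 2002-01-22.
The following Monday is 2002-01-28.

2002-01-28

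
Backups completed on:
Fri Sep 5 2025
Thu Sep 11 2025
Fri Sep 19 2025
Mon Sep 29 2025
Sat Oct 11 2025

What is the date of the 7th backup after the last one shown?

Sat Feb 28 2026

The spacing grows by 2 each time: 6, 8, 10, 12 days.
Next gap: 14 days. Sat Oct 11 2025 + 14 days = Sat Oct 25 2025.
Next gap: 16 days. Sat Oct 25 2025 + 16 days = Mon Nov 10 2025.
Next gap: 18 days. Mon Nov 10 2025 + 18 days = Fri Nov 28 2025.
Next gap: 20 days. Fri Nov 28 2025 + 20 days = Thu Dec 18 2025.
Next gap: 22 days. Thu Dec 18 2025 + 22 days = Fri Jan 9 2026.
Next gap: 24 days. Fri Jan 9 2026 + 24 days = Mon Feb 2 2026.
Next gap: 26 days. Mon Feb 2 2026 + 26 days = Sat Feb 28 2026.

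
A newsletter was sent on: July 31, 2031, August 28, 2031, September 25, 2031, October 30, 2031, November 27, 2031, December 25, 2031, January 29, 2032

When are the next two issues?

Every date is a Thursday; gaps 28, 28, 35, 28, 28, 35 days.
Each is the last Thursday of its month (at least one falls on the 29th or later, ruling out '4th Thursday').
February 2032 ends with Thursday February 26, 2032.
March 2032 ends with Thursday March 25, 2032.

February 26, 2032; March 25, 2032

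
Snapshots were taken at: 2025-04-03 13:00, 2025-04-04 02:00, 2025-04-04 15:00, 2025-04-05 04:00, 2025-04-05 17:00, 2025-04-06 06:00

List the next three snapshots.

2025-04-06 19:00, 2025-04-07 08:00, 2025-04-07 21:00

Gaps: 13, 13, 13, 13, 13 hours — each event is 13 hours after the previous one.
2025-04-06 06:00 + 13 h = 2025-04-06 19:00.
2025-04-06 19:00 + 13 h = 2025-04-07 08:00.
2025-04-07 08:00 + 13 h = 2025-04-07 21:00.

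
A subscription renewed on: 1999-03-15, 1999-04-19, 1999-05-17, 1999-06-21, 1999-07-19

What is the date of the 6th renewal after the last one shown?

2000-01-17

Gaps: 35, 28, 35, 28 days — a mix of 28 and 35. Every date is a Monday.
Each is the 3rd Monday of its month.
August 1999 — 3rd Monday is 1999-08-16.
3rd Monday of September 1999: 1999-09-20.
3rd Monday of October 1999: 1999-10-18.
November 1999 — 3rd Monday is 1999-11-15.
3rd Monday of December 1999: 1999-12-20.
3rd Monday of January 2000: 2000-01-17.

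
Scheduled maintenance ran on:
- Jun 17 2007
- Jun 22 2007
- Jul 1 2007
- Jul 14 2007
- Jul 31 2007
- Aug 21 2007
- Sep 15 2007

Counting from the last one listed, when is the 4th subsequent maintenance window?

Feb 2 2008

The spacing grows by 4 each time: 5, 9, 13, 17, 21, 25 days.
Next gap: 29 days. Sep 15 2007 + 29 days = Oct 14 2007.
Next gap: 33 days. Oct 14 2007 + 33 days = Nov 16 2007.
Next gap: 37 days. Nov 16 2007 + 37 days = Dec 23 2007.
Next gap: 41 days. Dec 23 2007 + 41 days = Feb 2 2008.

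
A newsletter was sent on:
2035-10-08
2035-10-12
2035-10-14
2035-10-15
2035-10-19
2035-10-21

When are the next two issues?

Gaps: 4, 2, 1, 4, 2 days — not constant, but cyclic with period 3.
The events fall on every Monday, Friday and Sunday.
The following Monday is 2035-10-22.
The following Friday is 2035-10-26.

2035-10-22, 2035-10-26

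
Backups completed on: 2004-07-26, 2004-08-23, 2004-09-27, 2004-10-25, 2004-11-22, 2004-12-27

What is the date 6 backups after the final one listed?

Gaps: 28, 35, 28, 28, 35 days — a mix of 28 and 35. Every date is a Monday.
Each is the 4th Monday of its month.
4th Monday of January 2005: 2005-01-24.
February 2005 — 4th Monday is 2005-02-28.
4th Monday of March 2005: 2005-03-28.
April 2005 — 4th Monday is 2005-04-25.
May 2005 — 4th Monday is 2005-05-23.
June 2005 — 4th Monday is 2005-06-27.

2005-06-27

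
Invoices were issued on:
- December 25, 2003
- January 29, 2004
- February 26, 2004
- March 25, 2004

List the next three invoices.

All Thursdays; the gaps (35, 28, 28) vary with month length.
This is the last Thursday of each month.
Last Thursday of April 2004: April 29, 2004.
Last Thursday of May 2004: May 27, 2004.
Last Thursday of June 2004: June 24, 2004.

April 29, 2004; May 27, 2004; June 24, 2004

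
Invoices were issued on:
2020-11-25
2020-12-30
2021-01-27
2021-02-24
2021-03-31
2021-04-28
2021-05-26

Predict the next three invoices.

2021-06-30, 2021-07-28, 2021-08-25

These are Wednesdays with 35, 28, 28, 35, 28, 28-day gaps.
Each is the final Wednesday of its month — 2020-12-30 is past the 28th, so '4th Wednesday' doesn't fit.
Last Wednesday of June 2021: 2021-06-30.
Last Wednesday of July 2021: 2021-07-28.
Last Wednesday of August 2021: 2021-08-25.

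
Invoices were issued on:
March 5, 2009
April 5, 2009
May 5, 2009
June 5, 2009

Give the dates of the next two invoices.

July 5, 2009; August 5, 2009

Each date is the 5th; the gaps (31, 30, 31) track the month lengths.
The rule is the 5th of each month.
Next: July 2009 → July 5, 2009.
August 2009: August 5, 2009.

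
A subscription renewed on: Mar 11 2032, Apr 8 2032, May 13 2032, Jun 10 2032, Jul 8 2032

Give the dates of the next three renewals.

Aug 12 2032, Sep 9 2032, Oct 14 2032

These are Thursdays at 28- or 35-day spacing (28, 35, 28, 28).
The pattern: 2nd Thursday of the month.
2nd Thursday of August 2032: Aug 12 2032.
September 2032 — 2nd Thursday is Sep 9 2032.
2nd Thursday of October 2032: Oct 14 2032.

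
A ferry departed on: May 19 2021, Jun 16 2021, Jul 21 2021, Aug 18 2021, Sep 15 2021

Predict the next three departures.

Gaps: 28, 35, 28, 28 days — a mix of 28 and 35. Every date is a Wednesday.
Each is the 3rd Wednesday of its month.
October 2021 — 3rd Wednesday is Oct 20 2021.
3rd Wednesday of November 2021: Nov 17 2021.
December 2021 — 3rd Wednesday is Dec 15 2021.

Oct 20 2021, Nov 17 2021, Dec 15 2021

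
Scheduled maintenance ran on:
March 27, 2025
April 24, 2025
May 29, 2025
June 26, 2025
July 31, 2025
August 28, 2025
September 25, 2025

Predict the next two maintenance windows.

All Thursdays; the gaps (28, 35, 28, 35, 28, 28) vary with month length.
This is the last Thursday of each month.
Last Thursday of October 2025: October 30, 2025.
Last Thursday of November 2025: November 27, 2025.

October 30, 2025; November 27, 2025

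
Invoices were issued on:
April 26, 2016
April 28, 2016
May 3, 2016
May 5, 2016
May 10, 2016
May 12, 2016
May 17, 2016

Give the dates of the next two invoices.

May 19, 2016; May 24, 2016

Gaps: 2, 5, 2, 5, 2, 5 days — not constant, but cyclic with period 2.
The events fall on every Tuesday and Thursday.
The following Thursday is May 19, 2016.
The following Tuesday is May 24, 2016.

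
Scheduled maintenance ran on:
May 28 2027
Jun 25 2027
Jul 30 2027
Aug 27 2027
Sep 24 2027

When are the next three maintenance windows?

Every date is a Friday; gaps 28, 35, 28, 28 days.
Each is the last Friday of its month (at least one falls on the 29th or later, ruling out '4th Friday').
October 2027 ends with Friday Oct 29 2027.
November 2027 ends with Friday Nov 26 2027.
Last Friday of December 2027: Dec 31 2027.

Oct 29 2027, Nov 26 2027, Dec 31 2027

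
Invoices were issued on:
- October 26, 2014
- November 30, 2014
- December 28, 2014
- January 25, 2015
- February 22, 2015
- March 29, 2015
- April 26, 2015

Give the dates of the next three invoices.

All Sundays; the gaps (35, 28, 28, 28, 35, 28) vary with month length.
This is the last Sunday of each month.
Last Sunday of May 2015: May 31, 2015.
June 2015 ends with Sunday June 28, 2015.
July 2015 ends with Sunday July 26, 2015.

May 31, 2015; June 28, 2015; July 26, 2015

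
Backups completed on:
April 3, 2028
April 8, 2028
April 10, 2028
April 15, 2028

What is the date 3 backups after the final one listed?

The gap pattern 5, 2, 5 repeats every 2 events.
These are the Mondays and Saturdays of each week.
The following Monday is April 17, 2028.
Next Saturday: April 22, 2028.
The following Monday is April 24, 2028.

April 24, 2028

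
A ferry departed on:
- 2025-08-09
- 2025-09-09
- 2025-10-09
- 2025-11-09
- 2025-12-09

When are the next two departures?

2026-01-09, 2026-02-09

The day-of-month is always 9 (31, 30, 31, 30 days between events).
So this recurs on the 9th of each month.
January 2026: 2026-01-09.
Next: February 2026 → 2026-02-09.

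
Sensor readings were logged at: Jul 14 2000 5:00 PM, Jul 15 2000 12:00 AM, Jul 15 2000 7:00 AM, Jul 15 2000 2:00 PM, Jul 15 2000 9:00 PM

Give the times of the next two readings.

Jul 16 2000 4:00 AM, Jul 16 2000 11:00 AM

Spacing: 7, 7, 7, 7 h — constant 7 h.
Jul 15 2000 9:00 PM + 7 h = Jul 16 2000 4:00 AM.
Jul 16 2000 4:00 AM + 7 h = Jul 16 2000 11:00 AM.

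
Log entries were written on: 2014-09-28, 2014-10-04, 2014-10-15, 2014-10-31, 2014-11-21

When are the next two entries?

Gaps: 6, 11, 16, 21 days — each gap is 5 larger than the previous one.
Next gap: 26 days. 2014-11-21 + 26 days = 2014-12-17.
Next gap: 31 days. 2014-12-17 + 31 days = 2015-01-17.

2014-12-17, 2015-01-17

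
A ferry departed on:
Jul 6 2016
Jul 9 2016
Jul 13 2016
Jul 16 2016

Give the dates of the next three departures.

Jul 20 2016, Jul 23 2016, Jul 27 2016

Every event lands on a Wednesday or Saturday (gaps cycle 3, 4, 3).
So the schedule is: every Wednesday and Saturday.
Next Wednesday: Jul 20 2016.
Next Saturday: Jul 23 2016.
Next Wednesday: Jul 27 2016.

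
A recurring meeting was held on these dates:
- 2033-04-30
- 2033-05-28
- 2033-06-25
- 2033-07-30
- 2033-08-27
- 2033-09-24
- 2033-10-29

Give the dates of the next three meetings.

All Saturdays; the gaps (28, 28, 35, 28, 28, 35) vary with month length.
This is the last Saturday of each month.
November 2033 ends with Saturday 2033-11-26.
December 2033 ends with Saturday 2033-12-31.
January 2034 ends with Saturday 2034-01-28.

2033-11-26, 2033-12-31, 2034-01-28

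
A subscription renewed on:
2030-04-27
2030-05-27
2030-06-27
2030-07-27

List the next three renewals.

2030-08-27, 2030-09-27, 2030-10-27

Gaps: 30, 31, 30 days — not constant. Every event is on the 27th of the month.
Pattern: the 27th of each month.
Next: August 2030 → 2030-08-27.
Next: September 2030 → 2030-09-27.
Next: October 2030 → 2030-10-27.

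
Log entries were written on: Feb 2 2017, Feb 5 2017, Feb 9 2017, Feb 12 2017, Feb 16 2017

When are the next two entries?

Feb 19 2017, Feb 23 2017

Gaps: 3, 4, 3, 4 days — not constant, but cyclic with period 2.
The events fall on every Thursday and Sunday.
Next Sunday: Feb 19 2017.
Next Thursday: Feb 23 2017.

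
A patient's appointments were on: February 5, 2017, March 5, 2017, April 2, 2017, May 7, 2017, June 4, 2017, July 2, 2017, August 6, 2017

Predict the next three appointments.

September 3, 2017; October 1, 2017; November 5, 2017

All dates are Sundays, 28, 28, 35, 28, 28, 35 days apart.
Specifically, the 1st Sunday of each month.
September 2017 — 1st Sunday is September 3, 2017.
1st Sunday of October 2017: October 1, 2017.
1st Sunday of November 2017: November 5, 2017.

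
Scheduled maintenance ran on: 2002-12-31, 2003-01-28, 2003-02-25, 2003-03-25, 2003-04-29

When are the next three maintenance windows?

These are Tuesdays with 28, 28, 28, 35-day gaps.
Each is the final Tuesday of its month — 2002-12-31 is past the 28th, so '4th Tuesday' doesn't fit.
Last Tuesday of May 2003: 2003-05-27.
June 2003 ends with Tuesday 2003-06-24.
July 2003 ends with Tuesday 2003-07-29.

2003-05-27, 2003-06-24, 2003-07-29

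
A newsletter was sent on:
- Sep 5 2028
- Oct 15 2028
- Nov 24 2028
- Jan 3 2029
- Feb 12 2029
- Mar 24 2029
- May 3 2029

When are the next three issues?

Jun 12 2029, Jul 22 2029, Aug 31 2029

Every event comes 40 days after the last (40, 40, 40, 40, 40, 40).
May 3 2029 + 40 days = Jun 12 2029.
Jun 12 2029 + 40 days = Jul 22 2029.
Jul 22 2029 + 40 days = Aug 31 2029.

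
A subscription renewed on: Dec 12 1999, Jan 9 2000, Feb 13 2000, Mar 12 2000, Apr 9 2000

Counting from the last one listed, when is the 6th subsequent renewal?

Oct 8 2000

These are Sundays at 28- or 35-day spacing (28, 35, 28, 28).
The pattern: 2nd Sunday of the month.
May 2000 — 2nd Sunday is May 14 2000.
2nd Sunday of June 2000: Jun 11 2000.
2nd Sunday of July 2000: Jul 9 2000.
2nd Sunday of August 2000: Aug 13 2000.
September 2000 — 2nd Sunday is Sep 10 2000.
October 2000 — 2nd Sunday is Oct 8 2000.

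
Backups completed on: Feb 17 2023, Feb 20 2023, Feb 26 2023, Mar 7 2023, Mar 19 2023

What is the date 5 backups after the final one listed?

Jul 2 2023

The spacing grows by 3 each time: 3, 6, 9, 12 days.
Next gap: 15 days. Mar 19 2023 + 15 days = Apr 3 2023.
Next gap: 18 days. Apr 3 2023 + 18 days = Apr 21 2023.
Next gap: 21 days. Apr 21 2023 + 21 days = May 12 2023.
Next gap: 24 days. May 12 2023 + 24 days = Jun 5 2023.
Next gap: 27 days. Jun 5 2023 + 27 days = Jul 2 2023.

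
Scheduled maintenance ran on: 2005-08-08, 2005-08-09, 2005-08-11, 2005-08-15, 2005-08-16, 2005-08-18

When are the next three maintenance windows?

2005-08-22, 2005-08-23, 2005-08-25

Every event lands on a Monday or Tuesday or Thursday (gaps cycle 1, 2, 4, 1, 2).
So the schedule is: every Monday, Tuesday and Thursday.
Next Monday: 2005-08-22.
Next Tuesday: 2005-08-23.
The following Thursday is 2005-08-25.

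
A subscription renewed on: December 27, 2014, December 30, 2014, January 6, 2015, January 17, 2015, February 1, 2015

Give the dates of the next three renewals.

February 20, 2015; March 15, 2015; April 11, 2015

Intervals are 3, 7, 11, 15 days — an arithmetic progression with common difference 4.
Next gap: 19 days. February 1, 2015 + 19 days = February 20, 2015.
Next gap: 23 days. February 20, 2015 + 23 days = March 15, 2015.
Next gap: 27 days. March 15, 2015 + 27 days = April 11, 2015.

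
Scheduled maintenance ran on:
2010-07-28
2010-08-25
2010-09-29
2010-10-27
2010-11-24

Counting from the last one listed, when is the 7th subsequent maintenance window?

Every date is a Wednesday; gaps 28, 35, 28, 28 days.
Each is the last Wednesday of its month (at least one falls on the 29th or later, ruling out '4th Wednesday').
December 2010 ends with Wednesday 2010-12-29.
Last Wednesday of January 2011: 2011-01-26.
February 2011 ends with Wednesday 2011-02-23.
March 2011 ends with Wednesday 2011-03-30.
April 2011 ends with Wednesday 2011-04-27.
Last Wednesday of May 2011: 2011-05-25.
June 2011 ends with Wednesday 2011-06-29.

2011-06-29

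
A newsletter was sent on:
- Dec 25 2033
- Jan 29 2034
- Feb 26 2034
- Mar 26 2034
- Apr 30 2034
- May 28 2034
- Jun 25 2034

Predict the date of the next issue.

Jul 30 2034

Every date is a Sunday; gaps 35, 28, 28, 35, 28, 28 days.
Each is the last Sunday of its month (at least one falls on the 29th or later, ruling out '4th Sunday').
July 2034 ends with Sunday Jul 30 2034.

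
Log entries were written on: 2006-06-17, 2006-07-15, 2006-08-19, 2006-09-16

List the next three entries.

2006-10-21, 2006-11-18, 2006-12-16

All dates are Saturdays, 28, 35, 28 days apart.
Specifically, the 3rd Saturday of each month.
3rd Saturday of October 2006: 2006-10-21.
3rd Saturday of November 2006: 2006-11-18.
December 2006 — 3rd Saturday is 2006-12-16.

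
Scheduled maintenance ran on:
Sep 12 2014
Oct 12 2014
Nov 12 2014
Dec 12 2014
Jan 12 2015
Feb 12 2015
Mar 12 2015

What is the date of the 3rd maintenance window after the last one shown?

Jun 12 2015

The day-of-month is always 12 (30, 31, 30, 31, 31, 28 days between events).
So this recurs on the 12th of each month.
Next: April 2015 → Apr 12 2015.
May 2015: May 12 2015.
June 2015: Jun 12 2015.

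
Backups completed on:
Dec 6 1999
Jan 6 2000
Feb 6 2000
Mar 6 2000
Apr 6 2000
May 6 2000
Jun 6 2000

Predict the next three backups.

Each date is the 6th; the gaps (31, 31, 29, 31, 30, 31) track the month lengths.
The rule is the 6th of each month.
July 2000: Jul 6 2000.
August 2000: Aug 6 2000.
September 2000: Sep 6 2000.

Jul 6 2000, Aug 6 2000, Sep 6 2000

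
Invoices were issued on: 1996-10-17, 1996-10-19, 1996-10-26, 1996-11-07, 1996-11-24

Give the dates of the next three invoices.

1996-12-16, 1997-01-12, 1997-02-13

Intervals are 2, 7, 12, 17 days — an arithmetic progression with common difference 5.
Next gap: 22 days. 1996-11-24 + 22 days = 1996-12-16.
Next gap: 27 days. 1996-12-16 + 27 days = 1997-01-12.
Next gap: 32 days. 1997-01-12 + 32 days = 1997-02-13.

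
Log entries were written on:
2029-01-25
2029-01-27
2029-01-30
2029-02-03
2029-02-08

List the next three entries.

Gaps: 2, 3, 4, 5 days — each gap is 1 larger than the previous one.
Next gap: 6 days. 2029-02-08 + 6 days = 2029-02-14.
Next gap: 7 days. 2029-02-14 + 7 days = 2029-02-21.
Next gap: 8 days. 2029-02-21 + 8 days = 2029-03-01.

2029-02-14, 2029-02-21, 2029-03-01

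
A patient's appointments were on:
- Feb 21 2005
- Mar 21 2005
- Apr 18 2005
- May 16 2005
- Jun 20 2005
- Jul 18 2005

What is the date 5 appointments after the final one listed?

Gaps: 28, 28, 28, 35, 28 days — a mix of 28 and 35. Every date is a Monday.
Each is the 3rd Monday of its month.
3rd Monday of August 2005: Aug 15 2005.
3rd Monday of September 2005: Sep 19 2005.
October 2005 — 3rd Monday is Oct 17 2005.
3rd Monday of November 2005: Nov 21 2005.
December 2005 — 3rd Monday is Dec 19 2005.

Dec 19 2005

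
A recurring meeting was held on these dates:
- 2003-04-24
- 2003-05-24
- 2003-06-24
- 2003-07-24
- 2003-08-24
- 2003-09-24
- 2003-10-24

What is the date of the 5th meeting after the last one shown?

Gaps: 30, 31, 30, 31, 31, 30 days — not constant. Every event is on the 24th of the month.
Pattern: the 24th of each month.
November 2003: 2003-11-24.
Next: December 2003 → 2003-12-24.
January 2004: 2004-01-24.
February 2004: 2004-02-24.
Next: March 2004 → 2004-03-24.

2004-03-24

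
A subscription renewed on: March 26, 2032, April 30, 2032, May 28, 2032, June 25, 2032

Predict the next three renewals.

July 30, 2032; August 27, 2032; September 24, 2032

Every date is a Friday; gaps 35, 28, 28 days.
Each is the last Friday of its month (at least one falls on the 29th or later, ruling out '4th Friday').
July 2032 ends with Friday July 30, 2032.
Last Friday of August 2032: August 27, 2032.
September 2032 ends with Friday September 24, 2032.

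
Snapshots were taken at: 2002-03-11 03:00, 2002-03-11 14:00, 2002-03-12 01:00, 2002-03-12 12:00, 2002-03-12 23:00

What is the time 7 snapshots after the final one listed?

2002-03-16 04:00

Gaps: 11, 11, 11, 11 hours — each event is 11 hours after the previous one.
2002-03-12 23:00 + 11 h = 2002-03-13 10:00.
2002-03-13 10:00 + 11 h = 2002-03-13 21:00.
2002-03-13 21:00 + 11 h = 2002-03-14 08:00.
2002-03-14 08:00 + 11 h = 2002-03-14 19:00.
2002-03-14 19:00 + 11 h = 2002-03-15 06:00.
2002-03-15 06:00 + 11 h = 2002-03-15 17:00.
2002-03-15 17:00 + 11 h = 2002-03-16 04:00.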